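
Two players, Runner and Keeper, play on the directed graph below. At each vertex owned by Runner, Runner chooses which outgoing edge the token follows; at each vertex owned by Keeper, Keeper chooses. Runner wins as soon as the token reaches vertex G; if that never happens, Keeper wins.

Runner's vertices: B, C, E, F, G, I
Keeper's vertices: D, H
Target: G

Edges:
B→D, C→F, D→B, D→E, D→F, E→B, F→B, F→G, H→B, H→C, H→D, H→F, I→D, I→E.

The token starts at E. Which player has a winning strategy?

Keeper

A0 = {G}
A1: add {F} — F (Runner) has F→G.
A2: add {C} — C (Runner) has C→F.
A3 = A2; e.g. B (Runner) has no edge into A2. Fixed point.
E never enters the attractor, so Keeper can avoid the target forever.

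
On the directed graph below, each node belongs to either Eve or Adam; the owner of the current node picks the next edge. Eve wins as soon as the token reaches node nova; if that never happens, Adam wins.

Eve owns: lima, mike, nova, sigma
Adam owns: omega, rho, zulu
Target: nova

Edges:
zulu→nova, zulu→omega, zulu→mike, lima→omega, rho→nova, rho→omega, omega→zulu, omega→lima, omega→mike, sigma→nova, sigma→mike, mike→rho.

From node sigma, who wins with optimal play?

Eve

A0 = {nova}
A1: add {sigma} — sigma (Eve) has sigma→nova.
A2 = A1; e.g. zulu (Adam) can still go to omega. Fixed point.
sigma ∈ A1, so Eve can force the target.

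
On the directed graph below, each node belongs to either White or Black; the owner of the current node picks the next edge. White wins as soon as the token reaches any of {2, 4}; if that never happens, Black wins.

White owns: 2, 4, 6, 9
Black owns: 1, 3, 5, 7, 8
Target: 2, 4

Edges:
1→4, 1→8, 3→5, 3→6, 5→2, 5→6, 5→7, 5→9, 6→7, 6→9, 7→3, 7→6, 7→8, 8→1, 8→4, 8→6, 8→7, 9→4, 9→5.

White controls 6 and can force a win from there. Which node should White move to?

9

A0 = {2, 4}
A1: add {9} — 9 (White) has 9→4.
A2: add {6} — 6 (White) has 6→9.
A3 = A2; e.g. 1 (Black) can still go to 8. Fixed point.
From 6, successor 9 is in the attractor (rank 1); the other successor 7 is not.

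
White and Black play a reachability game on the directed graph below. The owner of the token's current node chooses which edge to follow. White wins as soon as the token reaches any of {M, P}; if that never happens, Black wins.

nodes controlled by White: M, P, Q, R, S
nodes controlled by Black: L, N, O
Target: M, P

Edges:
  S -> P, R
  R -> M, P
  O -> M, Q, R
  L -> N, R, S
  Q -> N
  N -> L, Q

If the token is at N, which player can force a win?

A0 = {M, P}
A1: add {R, S} — R (White) has R→M; S (White) has S→P.
A2 = A1; e.g. L (Black) can still go to N. Fixed point.
N never enters the attractor, so Black can avoid the target forever.

Black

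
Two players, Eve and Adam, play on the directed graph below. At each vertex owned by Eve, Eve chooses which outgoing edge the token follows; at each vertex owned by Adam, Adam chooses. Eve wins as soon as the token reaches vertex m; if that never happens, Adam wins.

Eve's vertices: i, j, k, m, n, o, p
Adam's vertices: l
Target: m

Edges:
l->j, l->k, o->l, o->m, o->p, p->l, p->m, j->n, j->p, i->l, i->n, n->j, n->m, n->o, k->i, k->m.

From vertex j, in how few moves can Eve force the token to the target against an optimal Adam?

A0 = {m}
A1: add {k, n, o, p} — k (Eve) has k→m; n (Eve) has n→m; o (Eve) has o→m; p (Eve) has p→m.
A2: add {i, j} — i (Eve) has i→n; j (Eve) has j→n.
j enters the attractor at level 2, so Eve can force the target in 2 moves from there.

2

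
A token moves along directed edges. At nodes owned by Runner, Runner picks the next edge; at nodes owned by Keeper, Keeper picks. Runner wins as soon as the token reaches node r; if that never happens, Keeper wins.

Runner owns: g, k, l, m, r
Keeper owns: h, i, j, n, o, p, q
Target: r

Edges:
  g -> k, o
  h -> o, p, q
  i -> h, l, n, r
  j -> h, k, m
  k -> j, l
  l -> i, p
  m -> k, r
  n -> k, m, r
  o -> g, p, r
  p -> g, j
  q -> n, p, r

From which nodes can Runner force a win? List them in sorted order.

m, r

A0 = {r}
A1: add {m} — m (Runner) has m→r.
A2 = A1; e.g. g (Runner) has no edge into A1. Fixed point.
Runner's winning region = {m, r}.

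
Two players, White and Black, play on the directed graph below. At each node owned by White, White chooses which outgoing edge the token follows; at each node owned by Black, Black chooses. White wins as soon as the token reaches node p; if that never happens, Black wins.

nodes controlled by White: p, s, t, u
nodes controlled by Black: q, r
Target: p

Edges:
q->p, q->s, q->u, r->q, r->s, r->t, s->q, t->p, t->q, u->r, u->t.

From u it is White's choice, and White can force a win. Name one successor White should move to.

A0 = {p}
A1: add {t} — t (White) has t→p.
A2: add {u} — u (White) has u→t.
A3 = A2; e.g. q (Black) can still go to s. Fixed point.
From u, successor t is in the attractor (rank 1); the other successor r is not.

t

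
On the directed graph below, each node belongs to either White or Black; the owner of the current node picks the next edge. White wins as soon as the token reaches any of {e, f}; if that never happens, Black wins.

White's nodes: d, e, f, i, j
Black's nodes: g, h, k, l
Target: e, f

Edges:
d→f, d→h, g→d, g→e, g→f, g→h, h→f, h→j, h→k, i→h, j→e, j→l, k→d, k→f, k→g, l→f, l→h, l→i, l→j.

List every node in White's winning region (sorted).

d, e, f, j

A0 = {e, f}
A1: add {d, j} — d (White) has d→f; j (White) has j→e.
A2 = A1; e.g. g (Black) can still go to h. Fixed point.
White's winning region = {d, e, f, j}.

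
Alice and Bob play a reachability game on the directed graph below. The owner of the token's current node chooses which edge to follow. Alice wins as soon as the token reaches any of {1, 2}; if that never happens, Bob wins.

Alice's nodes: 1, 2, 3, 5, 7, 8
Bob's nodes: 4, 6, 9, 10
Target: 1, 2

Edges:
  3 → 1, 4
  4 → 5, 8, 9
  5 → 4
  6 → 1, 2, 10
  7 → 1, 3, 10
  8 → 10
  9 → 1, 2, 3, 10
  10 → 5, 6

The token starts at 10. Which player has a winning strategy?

Bob

A0 = {1, 2}
A1: add {3, 7} — 3 (Alice) has 3→1; 7 (Alice) has 7→1.
A2 = A1; e.g. 4 (Bob) can still go to 5. Fixed point.
10 never enters the attractor, so Bob can avoid the target forever.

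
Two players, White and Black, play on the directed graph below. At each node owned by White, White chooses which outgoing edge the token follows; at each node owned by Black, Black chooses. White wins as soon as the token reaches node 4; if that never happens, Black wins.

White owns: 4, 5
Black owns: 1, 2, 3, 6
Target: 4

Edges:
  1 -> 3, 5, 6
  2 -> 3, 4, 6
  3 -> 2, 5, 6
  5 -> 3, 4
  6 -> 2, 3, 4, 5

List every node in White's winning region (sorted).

4, 5

A0 = {4}
A1: add {5} — 5 (White) has 5→4.
A2 = A1; e.g. 1 (Black) can still go to 3. Fixed point.
White's winning region = {4, 5}.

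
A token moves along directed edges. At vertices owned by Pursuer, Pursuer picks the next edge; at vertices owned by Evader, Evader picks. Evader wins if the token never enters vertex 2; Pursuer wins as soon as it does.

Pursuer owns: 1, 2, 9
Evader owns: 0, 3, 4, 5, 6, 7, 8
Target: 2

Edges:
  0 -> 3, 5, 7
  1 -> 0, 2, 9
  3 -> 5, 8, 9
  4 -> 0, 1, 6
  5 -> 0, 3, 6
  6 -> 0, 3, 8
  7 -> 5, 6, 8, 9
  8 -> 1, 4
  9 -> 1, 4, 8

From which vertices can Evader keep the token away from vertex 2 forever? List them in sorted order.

A0 = {2}
A1: add {1} — 1 (Pursuer) has 1→2.
A2: add {9} — 9 (Pursuer) has 9→1.
A3 = A2; e.g. 0 (Evader) can still go to 3. Fixed point.
Pursuer's attractor = {1, 2, 9}; Evader avoids the target exactly from the complement.

0, 3, 4, 5, 6, 7, 8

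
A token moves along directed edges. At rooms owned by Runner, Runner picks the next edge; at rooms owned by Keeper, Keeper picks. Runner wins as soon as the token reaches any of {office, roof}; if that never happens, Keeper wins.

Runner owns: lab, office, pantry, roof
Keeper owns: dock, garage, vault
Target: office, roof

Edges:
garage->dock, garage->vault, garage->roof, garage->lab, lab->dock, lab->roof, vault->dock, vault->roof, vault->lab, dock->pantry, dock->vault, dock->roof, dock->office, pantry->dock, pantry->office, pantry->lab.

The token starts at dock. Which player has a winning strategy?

Keeper

A0 = {office, roof}
A1: add {lab, pantry} — pantry (Runner) has pantry→office; lab (Runner) has lab→roof.
A2 = A1; e.g. dock (Keeper) can still go to vault. Fixed point.
dock never enters the attractor, so Keeper can avoid the target forever.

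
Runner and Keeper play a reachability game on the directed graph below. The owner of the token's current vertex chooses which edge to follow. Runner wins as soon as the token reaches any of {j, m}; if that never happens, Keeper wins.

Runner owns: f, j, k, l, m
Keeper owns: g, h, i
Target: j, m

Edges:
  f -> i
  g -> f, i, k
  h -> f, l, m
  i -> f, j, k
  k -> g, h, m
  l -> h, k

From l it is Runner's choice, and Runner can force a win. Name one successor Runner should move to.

k

A0 = {j, m}
A1: add {k} — k (Runner) has k→m.
A2: add {l} — l (Runner) has l→k.
A3 = A2; e.g. f (Runner) has no edge into A2. Fixed point.
From l, successor k is in the attractor (rank 1); the other successor h is not.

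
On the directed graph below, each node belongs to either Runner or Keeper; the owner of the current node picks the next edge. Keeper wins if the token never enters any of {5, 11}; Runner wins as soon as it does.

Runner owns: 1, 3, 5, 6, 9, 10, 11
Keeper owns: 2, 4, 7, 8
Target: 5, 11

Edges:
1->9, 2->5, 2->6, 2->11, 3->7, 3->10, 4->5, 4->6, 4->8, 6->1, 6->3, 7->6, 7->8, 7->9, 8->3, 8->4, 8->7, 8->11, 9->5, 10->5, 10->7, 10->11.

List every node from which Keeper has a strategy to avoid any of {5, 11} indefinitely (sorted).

A0 = {5, 11}
A1: add {9, 10} — 9 (Runner) has 9→5; 10 (Runner) has 10→5.
A2: add {1, 3} — 1 (Runner) has 1→9; 3 (Runner) has 3→10.
A3: add {6} — 6 (Runner) has 6→1.
A4: add {2} — 2 (Keeper): all of {5, 6, 11} already in.
A5 = A4; e.g. 4 (Keeper) can still go to 8. Fixed point.
Runner's attractor = {1, 2, 3, 5, 6, 9, 10, 11}; Keeper avoids the target exactly from the complement.

4, 7, 8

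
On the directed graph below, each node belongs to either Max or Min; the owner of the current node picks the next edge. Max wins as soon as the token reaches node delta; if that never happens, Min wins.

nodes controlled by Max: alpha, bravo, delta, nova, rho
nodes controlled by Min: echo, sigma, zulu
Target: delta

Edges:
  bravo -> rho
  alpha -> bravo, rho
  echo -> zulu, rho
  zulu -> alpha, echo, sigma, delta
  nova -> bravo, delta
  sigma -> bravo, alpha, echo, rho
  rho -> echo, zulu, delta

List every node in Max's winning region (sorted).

A0 = {delta}
A1: add {nova, rho} — nova (Max) has nova→delta; rho (Max) has rho→delta.
A2: add {alpha, bravo} — bravo (Max) has bravo→rho; alpha (Max) has alpha→rho.
A3 = A2; e.g. echo (Min) can still go to zulu. Fixed point.
Max's winning region = {alpha, bravo, delta, nova, rho}.

alpha, bravo, delta, nova, rho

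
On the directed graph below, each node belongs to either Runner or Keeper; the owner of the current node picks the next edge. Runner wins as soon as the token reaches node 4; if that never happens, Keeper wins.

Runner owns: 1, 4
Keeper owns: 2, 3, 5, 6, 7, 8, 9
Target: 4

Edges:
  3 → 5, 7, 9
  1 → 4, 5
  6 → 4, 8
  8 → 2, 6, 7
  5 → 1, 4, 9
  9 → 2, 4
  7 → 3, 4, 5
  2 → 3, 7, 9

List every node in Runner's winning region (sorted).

1, 4

A0 = {4}
A1: add {1} — 1 (Runner) has 1→4.
A2 = A1; e.g. 2 (Keeper) can still go to 3. Fixed point.
Runner's winning region = {1, 4}.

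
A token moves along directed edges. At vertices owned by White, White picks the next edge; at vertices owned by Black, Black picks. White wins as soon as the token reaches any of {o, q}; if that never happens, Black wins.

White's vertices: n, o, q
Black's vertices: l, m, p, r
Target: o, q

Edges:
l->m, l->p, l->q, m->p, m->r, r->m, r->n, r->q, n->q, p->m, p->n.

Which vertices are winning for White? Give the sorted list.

n, o, q

A0 = {o, q}
A1: add {n} — n (White) has n→q.
A2 = A1; e.g. l (Black) can still go to m. Fixed point.
White's winning region = {n, o, q}.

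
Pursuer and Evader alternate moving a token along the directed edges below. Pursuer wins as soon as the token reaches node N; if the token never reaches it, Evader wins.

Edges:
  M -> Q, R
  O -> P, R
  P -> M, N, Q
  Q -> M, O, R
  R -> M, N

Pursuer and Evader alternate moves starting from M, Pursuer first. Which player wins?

Evader

Track states (vertex, player-to-move).
A0 = {(N,Pursuer), (N,Evader)}
A1: add {(P,Pursuer), (R,Pursuer)}.
A2: add {(O,Evader)}.
A3: add {(Q,Pursuer)}.
A4: add {(M,Evader)}.
A5 = A4; e.g. (M,Pursuer) stays out. (M,Pursuer) never enters ⇒ Evader avoids the target.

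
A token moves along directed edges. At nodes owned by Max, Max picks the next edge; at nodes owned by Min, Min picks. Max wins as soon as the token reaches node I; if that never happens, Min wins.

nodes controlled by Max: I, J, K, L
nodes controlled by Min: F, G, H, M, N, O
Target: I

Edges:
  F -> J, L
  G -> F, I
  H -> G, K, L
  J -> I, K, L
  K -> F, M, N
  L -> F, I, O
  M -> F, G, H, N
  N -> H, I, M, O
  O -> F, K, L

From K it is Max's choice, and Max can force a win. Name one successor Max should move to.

A0 = {I}
A1: add {J, L} — J (Max) has J→I; L (Max) has L→I.
A2: add {F} — F (Min): all of {J, L} already in.
A3: add {G, K} — G (Min): all of {F, I} already in; K (Max) has K→F.
A4: add {H, O} — H (Min): all of {G, K, L} already in; O (Min): all of {F, K, L} already in.
A5 = A4; e.g. M (Min) can still go to N. Fixed point.
From K, successor F is in the attractor (rank 2); the other successors M, N are not.

F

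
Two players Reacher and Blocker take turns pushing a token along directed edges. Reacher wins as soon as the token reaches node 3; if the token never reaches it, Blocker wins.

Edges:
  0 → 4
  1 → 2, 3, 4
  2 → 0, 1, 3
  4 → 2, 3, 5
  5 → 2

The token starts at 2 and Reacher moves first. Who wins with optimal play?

Track states (vertex, player-to-move).
A0 = {(3,Reacher), (3,Blocker)}
A1: add {(1,Reacher), (2,Reacher), (4,Reacher)}.
(2,Reacher) ∈ A1 ⇒ Reacher forces the target.

Reacher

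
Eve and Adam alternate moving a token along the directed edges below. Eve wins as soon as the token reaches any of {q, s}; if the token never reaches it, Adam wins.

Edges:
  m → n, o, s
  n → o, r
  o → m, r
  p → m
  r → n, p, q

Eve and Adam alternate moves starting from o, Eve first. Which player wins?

Track states (vertex, player-to-move).
A0 = {(q,Eve), (q,Adam), (s,Eve), (s,Adam)}
A1: add {(m,Eve), (r,Eve)}.
A2: add {(o,Adam), (p,Adam)}.
A3: add {(n,Eve)}.
A4 = A3; e.g. (m,Adam) stays out. (o,Eve) never enters ⇒ Adam avoids the target.

Adam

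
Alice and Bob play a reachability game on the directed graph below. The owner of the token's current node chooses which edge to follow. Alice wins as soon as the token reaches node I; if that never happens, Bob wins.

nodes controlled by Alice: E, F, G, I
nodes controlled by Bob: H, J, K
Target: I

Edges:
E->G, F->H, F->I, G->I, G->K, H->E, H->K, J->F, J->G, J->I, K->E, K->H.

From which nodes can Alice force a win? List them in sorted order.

E, F, G, I, J

A0 = {I}
A1: add {F, G} — F (Alice) has F→I; G (Alice) has G→I.
A2: add {E, J} — E (Alice) has E→G; J (Bob): all of {F, G, I} already in.
A3 = A2; e.g. H (Bob) can still go to K. Fixed point.
Alice's winning region = {E, F, G, I, J}.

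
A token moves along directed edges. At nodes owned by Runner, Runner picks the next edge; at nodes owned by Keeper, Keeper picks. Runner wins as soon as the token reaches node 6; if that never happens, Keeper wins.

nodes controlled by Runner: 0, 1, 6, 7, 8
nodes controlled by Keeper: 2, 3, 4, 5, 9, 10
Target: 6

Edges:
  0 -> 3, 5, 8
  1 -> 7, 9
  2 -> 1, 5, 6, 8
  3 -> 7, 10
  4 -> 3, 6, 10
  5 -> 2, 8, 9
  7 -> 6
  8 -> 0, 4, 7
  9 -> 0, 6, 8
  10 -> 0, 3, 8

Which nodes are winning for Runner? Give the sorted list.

0, 1, 6, 7, 8, 9

A0 = {6}
A1: add {7} — 7 (Runner) has 7→6.
A2: add {1, 8} — 1 (Runner) has 1→7; 8 (Runner) has 8→7.
A3: add {0} — 0 (Runner) has 0→8.
A4: add {9} — 9 (Keeper): all of {0, 6, 8} already in.
A5 = A4; e.g. 2 (Keeper) can still go to 5. Fixed point.
Runner's winning region = {0, 1, 6, 7, 8, 9}.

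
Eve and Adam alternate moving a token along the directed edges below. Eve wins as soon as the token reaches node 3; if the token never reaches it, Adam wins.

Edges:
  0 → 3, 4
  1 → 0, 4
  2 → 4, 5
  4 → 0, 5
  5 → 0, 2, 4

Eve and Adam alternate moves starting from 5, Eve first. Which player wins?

Adam

Track states (vertex, player-to-move).
A0 = {(3,Eve), (3,Adam)}
A1: add {(0,Eve)}.
A2 = A1; e.g. (0,Adam) stays out. (5,Eve) never enters ⇒ Adam avoids the target.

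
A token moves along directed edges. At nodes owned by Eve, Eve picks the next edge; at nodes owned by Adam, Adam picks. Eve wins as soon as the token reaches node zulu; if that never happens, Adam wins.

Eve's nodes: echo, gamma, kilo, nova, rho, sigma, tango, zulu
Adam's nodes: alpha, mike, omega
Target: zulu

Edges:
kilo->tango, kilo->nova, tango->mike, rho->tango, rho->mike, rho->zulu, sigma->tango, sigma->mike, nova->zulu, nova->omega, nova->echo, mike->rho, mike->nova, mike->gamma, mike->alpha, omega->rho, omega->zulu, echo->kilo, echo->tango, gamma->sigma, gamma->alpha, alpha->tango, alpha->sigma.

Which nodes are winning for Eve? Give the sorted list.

echo, kilo, nova, omega, rho, zulu

A0 = {zulu}
A1: add {nova, rho} — rho (Eve) has rho→zulu; nova (Eve) has nova→zulu.
A2: add {kilo, omega} — kilo (Eve) has kilo→nova; omega (Adam): all of {rho, zulu} already in.
A3: add {echo} — echo (Eve) has echo→kilo.
A4 = A3; e.g. tango (Eve) has no edge into A3. Fixed point.
Eve's winning region = {echo, kilo, nova, omega, rho, zulu}.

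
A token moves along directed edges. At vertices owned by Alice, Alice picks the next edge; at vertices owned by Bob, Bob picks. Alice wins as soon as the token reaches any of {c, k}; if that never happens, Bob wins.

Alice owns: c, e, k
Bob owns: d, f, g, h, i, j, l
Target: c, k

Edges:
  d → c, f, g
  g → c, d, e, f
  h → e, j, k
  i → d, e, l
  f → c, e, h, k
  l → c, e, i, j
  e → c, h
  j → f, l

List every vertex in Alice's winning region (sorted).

c, e, k

A0 = {c, k}
A1: add {e} — e (Alice) has e→c.
A2 = A1; e.g. d (Bob) can still go to f. Fixed point.
Alice's winning region = {c, e, k}.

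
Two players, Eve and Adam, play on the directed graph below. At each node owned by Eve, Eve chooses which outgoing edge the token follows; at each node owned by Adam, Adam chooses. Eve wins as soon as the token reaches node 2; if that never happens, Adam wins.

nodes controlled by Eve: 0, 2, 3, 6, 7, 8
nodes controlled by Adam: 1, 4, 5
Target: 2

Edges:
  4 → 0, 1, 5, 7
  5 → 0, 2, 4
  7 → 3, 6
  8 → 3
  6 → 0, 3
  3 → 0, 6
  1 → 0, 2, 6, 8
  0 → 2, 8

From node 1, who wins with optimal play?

A0 = {2}
A1: add {0} — 0 (Eve) has 0→2.
A2: add {3, 6} — 3 (Eve) has 3→0; 6 (Eve) has 6→0.
A3: add {7, 8} — 7 (Eve) has 7→3; 8 (Eve) has 8→3.
A4: add {1} — 1 (Adam): all of {0, 2, 6, 8} already in.
A5 = A4; e.g. 4 (Adam) can still go to 5. Fixed point.
1 ∈ A4, so Eve can force the target.

Eve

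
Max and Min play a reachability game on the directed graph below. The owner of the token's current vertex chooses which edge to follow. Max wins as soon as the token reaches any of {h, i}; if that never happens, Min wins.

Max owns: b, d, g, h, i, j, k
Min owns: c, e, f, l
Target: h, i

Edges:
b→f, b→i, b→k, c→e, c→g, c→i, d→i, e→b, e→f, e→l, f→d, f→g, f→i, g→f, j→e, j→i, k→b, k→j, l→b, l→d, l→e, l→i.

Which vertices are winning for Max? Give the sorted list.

A0 = {h, i}
A1: add {b, d, j} — b (Max) has b→i; d (Max) has d→i; j (Max) has j→i.
A2: add {k} — k (Max) has k→b.
A3 = A2; e.g. c (Min) can still go to e. Fixed point.
Max's winning region = {b, d, h, i, j, k}.

b, d, h, i, j, k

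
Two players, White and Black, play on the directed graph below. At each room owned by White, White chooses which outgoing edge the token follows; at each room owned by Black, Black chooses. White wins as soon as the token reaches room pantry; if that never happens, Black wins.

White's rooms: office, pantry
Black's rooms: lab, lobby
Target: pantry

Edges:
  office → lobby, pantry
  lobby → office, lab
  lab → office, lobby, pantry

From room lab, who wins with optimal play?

Black

A0 = {pantry}
A1: add {office} — office (White) has office→pantry.
A2 = A1; e.g. lobby (Black) can still go to lab. Fixed point.
lab never enters the attractor, so Black can avoid the target forever.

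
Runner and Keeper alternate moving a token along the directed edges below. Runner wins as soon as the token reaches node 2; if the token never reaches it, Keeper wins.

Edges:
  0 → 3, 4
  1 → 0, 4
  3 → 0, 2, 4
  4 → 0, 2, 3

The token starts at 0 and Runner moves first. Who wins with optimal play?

Keeper

Track states (vertex, player-to-move).
A0 = {(2,Runner), (2,Keeper)}
A1: add {(3,Runner), (4,Runner)}.
A2: add {(0,Keeper)}.
A3: add {(1,Runner)}.
A4 = A3; e.g. (0,Runner) stays out. (0,Runner) never enters ⇒ Keeper avoids the target.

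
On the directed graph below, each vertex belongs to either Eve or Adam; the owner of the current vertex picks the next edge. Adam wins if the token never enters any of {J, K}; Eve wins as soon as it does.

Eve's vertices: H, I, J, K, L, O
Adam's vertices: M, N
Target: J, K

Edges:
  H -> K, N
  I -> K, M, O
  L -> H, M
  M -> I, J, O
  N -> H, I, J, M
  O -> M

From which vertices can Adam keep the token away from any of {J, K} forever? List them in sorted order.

M, N, O

A0 = {J, K}
A1: add {H, I} — H (Eve) has H→K; I (Eve) has I→K.
A2: add {L} — L (Eve) has L→H.
A3 = A2; e.g. M (Adam) can still go to O. Fixed point.
Eve's attractor = {H, I, J, K, L}; Adam avoids the target exactly from the complement.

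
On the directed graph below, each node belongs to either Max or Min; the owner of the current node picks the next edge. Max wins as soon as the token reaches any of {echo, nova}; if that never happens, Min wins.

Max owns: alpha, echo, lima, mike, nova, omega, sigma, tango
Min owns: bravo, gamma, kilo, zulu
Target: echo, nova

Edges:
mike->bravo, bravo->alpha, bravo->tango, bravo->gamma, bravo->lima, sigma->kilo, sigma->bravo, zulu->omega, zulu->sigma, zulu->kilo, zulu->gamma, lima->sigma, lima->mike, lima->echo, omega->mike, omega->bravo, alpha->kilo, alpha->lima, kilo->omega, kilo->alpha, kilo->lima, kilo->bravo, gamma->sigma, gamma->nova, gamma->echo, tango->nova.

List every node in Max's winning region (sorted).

A0 = {echo, nova}
A1: add {lima, tango} — tango (Max) has tango→nova; lima (Max) has lima→echo.
A2: add {alpha} — alpha (Max) has alpha→lima.
A3 = A2; e.g. omega (Max) has no edge into A2. Fixed point.
Max's winning region = {alpha, echo, lima, nova, tango}.

alpha, echo, lima, nova, tango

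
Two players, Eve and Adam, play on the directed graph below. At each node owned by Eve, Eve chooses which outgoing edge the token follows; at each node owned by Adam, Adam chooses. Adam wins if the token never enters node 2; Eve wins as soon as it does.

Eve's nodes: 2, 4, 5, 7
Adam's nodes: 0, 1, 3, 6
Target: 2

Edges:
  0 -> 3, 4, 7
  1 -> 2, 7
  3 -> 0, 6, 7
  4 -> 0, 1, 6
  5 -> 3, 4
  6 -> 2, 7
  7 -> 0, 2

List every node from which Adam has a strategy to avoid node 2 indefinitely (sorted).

A0 = {2}
A1: add {7} — 7 (Eve) has 7→2.
A2: add {1, 6} — 1 (Adam): all of {2, 7} already in; 6 (Adam): all of {2, 7} already in.
A3: add {4} — 4 (Eve) has 4→1.
A4: add {5} — 5 (Eve) has 5→4.
A5 = A4; e.g. 0 (Adam) can still go to 3. Fixed point.
Eve's attractor = {1, 2, 4, 5, 6, 7}; Adam avoids the target exactly from the complement.

0, 3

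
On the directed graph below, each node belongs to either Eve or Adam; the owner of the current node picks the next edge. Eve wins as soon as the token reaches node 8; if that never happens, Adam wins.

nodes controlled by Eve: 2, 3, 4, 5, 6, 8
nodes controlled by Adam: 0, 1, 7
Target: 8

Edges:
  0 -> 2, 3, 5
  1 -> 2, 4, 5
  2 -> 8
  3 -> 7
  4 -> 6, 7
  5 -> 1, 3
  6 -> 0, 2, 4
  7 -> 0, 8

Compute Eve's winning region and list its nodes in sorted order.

2, 4, 6, 8

A0 = {8}
A1: add {2} — 2 (Eve) has 2→8.
A2: add {6} — 6 (Eve) has 6→2.
A3: add {4} — 4 (Eve) has 4→6.
A4 = A3; e.g. 0 (Adam) can still go to 3. Fixed point.
Eve's winning region = {2, 4, 6, 8}.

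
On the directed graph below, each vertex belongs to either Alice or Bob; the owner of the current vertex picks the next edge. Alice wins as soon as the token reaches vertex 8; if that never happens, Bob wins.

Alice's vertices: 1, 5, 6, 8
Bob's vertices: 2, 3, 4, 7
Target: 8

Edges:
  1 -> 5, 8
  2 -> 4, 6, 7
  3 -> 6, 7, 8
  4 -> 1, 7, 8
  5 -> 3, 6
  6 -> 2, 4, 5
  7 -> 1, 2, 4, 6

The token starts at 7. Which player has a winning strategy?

A0 = {8}
A1: add {1} — 1 (Alice) has 1→8.
A2 = A1; e.g. 2 (Bob) can still go to 4. Fixed point.
7 never enters the attractor, so Bob can avoid the target forever.

Bob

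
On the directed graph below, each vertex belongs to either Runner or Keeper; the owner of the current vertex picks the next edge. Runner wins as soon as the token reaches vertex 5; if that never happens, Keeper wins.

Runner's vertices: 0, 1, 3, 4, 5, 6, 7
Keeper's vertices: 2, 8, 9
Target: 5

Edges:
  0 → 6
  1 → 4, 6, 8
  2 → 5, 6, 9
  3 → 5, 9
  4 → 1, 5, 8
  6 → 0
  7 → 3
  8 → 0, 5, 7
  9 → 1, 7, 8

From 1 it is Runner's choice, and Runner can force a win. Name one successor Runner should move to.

A0 = {5}
A1: add {3, 4} — 3 (Runner) has 3→5; 4 (Runner) has 4→5.
A2: add {1, 7} — 1 (Runner) has 1→4; 7 (Runner) has 7→3.
A3 = A2; e.g. 0 (Runner) has no edge into A2. Fixed point.
From 1, successor 4 is in the attractor (rank 1); the other successors 6, 8 are not.

4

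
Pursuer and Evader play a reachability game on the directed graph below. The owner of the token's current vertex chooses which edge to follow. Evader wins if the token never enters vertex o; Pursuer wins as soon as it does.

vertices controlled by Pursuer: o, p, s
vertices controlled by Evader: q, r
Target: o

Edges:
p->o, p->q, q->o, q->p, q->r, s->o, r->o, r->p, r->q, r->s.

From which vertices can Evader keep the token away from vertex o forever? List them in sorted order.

q, r

A0 = {o}
A1: add {p, s} — p (Pursuer) has p→o; s (Pursuer) has s→o.
A2 = A1; e.g. q (Evader) can still go to r. Fixed point.
Pursuer's attractor = {o, p, s}; Evader avoids the target exactly from the complement.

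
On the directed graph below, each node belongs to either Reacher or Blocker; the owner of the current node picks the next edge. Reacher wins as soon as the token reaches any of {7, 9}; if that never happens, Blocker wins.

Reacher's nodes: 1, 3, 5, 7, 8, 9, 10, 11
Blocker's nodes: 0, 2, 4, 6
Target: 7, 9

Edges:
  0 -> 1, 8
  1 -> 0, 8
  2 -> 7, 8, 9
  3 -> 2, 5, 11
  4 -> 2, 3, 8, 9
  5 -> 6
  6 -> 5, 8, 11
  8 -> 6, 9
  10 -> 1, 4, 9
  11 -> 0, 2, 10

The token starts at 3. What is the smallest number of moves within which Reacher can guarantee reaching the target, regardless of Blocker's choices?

A0 = {7, 9}
A1: add {8, 10} — 8 (Reacher) has 8→9; 10 (Reacher) has 10→9.
A2: add {1, 2, 11} — 1 (Reacher) has 1→8; 2 (Blocker): all of {7, 8, 9} already in; 11 (Reacher) has 11→10.
A3: add {0, 3} — 0 (Blocker): all of {1, 8} already in; 3 (Reacher) has 3→2.
3 enters the attractor at level 3, so Reacher can force the target in 3 moves from there.

3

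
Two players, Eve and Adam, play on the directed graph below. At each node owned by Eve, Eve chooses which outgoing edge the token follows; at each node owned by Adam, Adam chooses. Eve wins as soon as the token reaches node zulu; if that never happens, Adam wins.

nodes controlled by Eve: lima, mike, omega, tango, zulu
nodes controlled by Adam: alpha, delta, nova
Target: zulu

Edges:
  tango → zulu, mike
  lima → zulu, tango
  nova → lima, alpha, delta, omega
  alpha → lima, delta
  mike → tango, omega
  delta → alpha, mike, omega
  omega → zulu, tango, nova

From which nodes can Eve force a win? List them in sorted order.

lima, mike, omega, tango, zulu

A0 = {zulu}
A1: add {lima, omega, tango} — tango (Eve) has tango→zulu; lima (Eve) has lima→zulu; omega (Eve) has omega→zulu.
A2: add {mike} — mike (Eve) has mike→tango.
A3 = A2; e.g. nova (Adam) can still go to alpha. Fixed point.
Eve's winning region = {lima, mike, omega, tango, zulu}.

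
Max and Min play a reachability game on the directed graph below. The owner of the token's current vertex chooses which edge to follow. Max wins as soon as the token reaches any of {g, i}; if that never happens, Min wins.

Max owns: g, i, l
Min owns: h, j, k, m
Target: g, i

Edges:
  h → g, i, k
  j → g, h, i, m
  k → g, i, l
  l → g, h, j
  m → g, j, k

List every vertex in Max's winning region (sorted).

g, h, i, k, l

A0 = {g, i}
A1: add {l} — l (Max) has l→g.
A2: add {k} — k (Min): all of {g, i, l} already in.
A3: add {h} — h (Min): all of {g, i, k} already in.
A4 = A3; e.g. j (Min) can still go to m. Fixed point.
Max's winning region = {g, h, i, k, l}.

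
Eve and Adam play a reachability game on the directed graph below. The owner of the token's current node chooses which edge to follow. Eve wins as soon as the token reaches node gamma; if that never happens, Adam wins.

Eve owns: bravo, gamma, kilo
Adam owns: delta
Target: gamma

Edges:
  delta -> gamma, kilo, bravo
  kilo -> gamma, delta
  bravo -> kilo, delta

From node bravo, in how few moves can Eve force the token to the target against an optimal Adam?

2

A0 = {gamma}
A1: add {kilo} — kilo (Eve) has kilo→gamma.
A2: add {bravo} — bravo (Eve) has bravo→kilo.
bravo enters the attractor at level 2, so Eve can force the target in 2 moves from there.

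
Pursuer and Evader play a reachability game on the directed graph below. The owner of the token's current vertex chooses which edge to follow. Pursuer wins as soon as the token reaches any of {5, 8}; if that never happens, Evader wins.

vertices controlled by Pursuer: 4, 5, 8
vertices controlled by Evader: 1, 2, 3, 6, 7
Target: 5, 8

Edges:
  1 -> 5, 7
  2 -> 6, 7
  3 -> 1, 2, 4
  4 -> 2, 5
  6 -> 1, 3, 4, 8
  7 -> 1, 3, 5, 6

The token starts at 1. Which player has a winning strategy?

Evader

A0 = {5, 8}
A1: add {4} — 4 (Pursuer) has 4→5.
A2 = A1; e.g. 1 (Evader) can still go to 7. Fixed point.
1 never enters the attractor, so Evader can avoid the target forever.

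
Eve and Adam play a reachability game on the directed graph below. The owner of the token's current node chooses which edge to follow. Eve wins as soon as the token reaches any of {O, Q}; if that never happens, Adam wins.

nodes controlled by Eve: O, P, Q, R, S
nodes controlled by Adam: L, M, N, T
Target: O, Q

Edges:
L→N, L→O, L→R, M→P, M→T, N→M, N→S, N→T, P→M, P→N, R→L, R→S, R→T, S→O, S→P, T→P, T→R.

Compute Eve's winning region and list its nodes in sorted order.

O, Q, R, S

A0 = {O, Q}
A1: add {S} — S (Eve) has S→O.
A2: add {R} — R (Eve) has R→S.
A3 = A2; e.g. L (Adam) can still go to N. Fixed point.
Eve's winning region = {O, Q, R, S}.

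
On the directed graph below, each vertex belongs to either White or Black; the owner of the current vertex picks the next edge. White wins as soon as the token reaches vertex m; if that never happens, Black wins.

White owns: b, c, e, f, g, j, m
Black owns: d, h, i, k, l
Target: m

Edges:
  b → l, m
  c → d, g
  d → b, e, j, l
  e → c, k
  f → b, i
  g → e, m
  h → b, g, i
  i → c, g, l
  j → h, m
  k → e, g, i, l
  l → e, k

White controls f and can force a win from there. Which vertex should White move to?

b

A0 = {m}
A1: add {b, g, j} — b (White) has b→m; g (White) has g→m; j (White) has j→m.
A2: add {c, f} — c (White) has c→g; f (White) has f→b.
A3: add {e} — e (White) has e→c.
A4 = A3; e.g. d (Black) can still go to l. Fixed point.
From f, successor b is in the attractor (rank 1); the other successor i is not.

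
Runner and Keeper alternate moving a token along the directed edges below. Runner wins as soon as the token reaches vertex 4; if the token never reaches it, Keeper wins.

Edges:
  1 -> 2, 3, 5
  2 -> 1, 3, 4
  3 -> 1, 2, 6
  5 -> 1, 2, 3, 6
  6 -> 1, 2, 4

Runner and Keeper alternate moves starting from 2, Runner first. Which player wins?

Track states (vertex, player-to-move).
A0 = {(4,Runner), (4,Keeper)}
A1: add {(2,Runner), (6,Runner)}.
(2,Runner) ∈ A1 ⇒ Runner forces the target.

Runner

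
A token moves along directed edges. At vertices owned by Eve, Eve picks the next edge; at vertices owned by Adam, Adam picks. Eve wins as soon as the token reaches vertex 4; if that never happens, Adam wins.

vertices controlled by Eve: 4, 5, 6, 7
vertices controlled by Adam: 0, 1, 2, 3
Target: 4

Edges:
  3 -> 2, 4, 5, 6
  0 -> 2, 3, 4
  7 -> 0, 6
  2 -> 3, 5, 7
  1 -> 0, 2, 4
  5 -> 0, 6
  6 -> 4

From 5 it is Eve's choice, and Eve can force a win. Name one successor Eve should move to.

6

A0 = {4}
A1: add {6} — 6 (Eve) has 6→4.
A2: add {5, 7} — 5 (Eve) has 5→6; 7 (Eve) has 7→6.
A3 = A2; e.g. 0 (Adam) can still go to 2. Fixed point.
From 5, successor 6 is in the attractor (rank 1); the other successor 0 is not.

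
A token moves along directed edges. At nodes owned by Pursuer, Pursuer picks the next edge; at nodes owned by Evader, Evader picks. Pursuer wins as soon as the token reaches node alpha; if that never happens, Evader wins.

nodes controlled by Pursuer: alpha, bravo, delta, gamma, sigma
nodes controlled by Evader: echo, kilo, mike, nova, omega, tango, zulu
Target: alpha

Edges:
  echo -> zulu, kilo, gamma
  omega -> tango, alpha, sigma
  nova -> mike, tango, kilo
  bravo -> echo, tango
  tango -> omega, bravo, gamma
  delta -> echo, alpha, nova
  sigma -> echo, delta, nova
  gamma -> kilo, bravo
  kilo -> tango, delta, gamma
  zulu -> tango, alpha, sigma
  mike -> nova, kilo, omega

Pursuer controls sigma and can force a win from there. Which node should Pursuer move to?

A0 = {alpha}
A1: add {delta} — delta (Pursuer) has delta→alpha.
A2: add {sigma} — sigma (Pursuer) has sigma→delta.
A3 = A2; e.g. zulu (Evader) can still go to tango. Fixed point.
From sigma, successor delta is in the attractor (rank 1); the other successors echo, nova are not.

delta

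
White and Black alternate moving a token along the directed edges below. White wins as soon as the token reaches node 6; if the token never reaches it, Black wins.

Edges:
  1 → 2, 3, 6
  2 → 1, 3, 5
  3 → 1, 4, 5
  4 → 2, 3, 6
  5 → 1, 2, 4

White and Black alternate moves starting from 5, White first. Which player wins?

Track states (vertex, player-to-move).
A0 = {(6,White), (6,Black)}
A1: add {(1,White), (4,White)}.
A2 = A1; e.g. (1,Black) stays out. (5,White) never enters ⇒ Black avoids the target.

Black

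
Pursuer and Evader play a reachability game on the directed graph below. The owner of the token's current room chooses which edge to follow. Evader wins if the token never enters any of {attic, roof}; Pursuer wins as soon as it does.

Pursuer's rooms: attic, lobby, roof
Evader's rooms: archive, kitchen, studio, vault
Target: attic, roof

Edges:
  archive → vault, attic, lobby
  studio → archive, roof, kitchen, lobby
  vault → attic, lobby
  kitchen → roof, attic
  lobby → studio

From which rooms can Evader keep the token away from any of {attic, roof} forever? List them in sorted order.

A0 = {attic, roof}
A1: add {kitchen} — kitchen (Evader): all of {roof, attic} already in.
A2 = A1; e.g. archive (Evader) can still go to vault. Fixed point.
Pursuer's attractor = {attic, kitchen, roof}; Evader avoids the target exactly from the complement.

archive, lobby, studio, vault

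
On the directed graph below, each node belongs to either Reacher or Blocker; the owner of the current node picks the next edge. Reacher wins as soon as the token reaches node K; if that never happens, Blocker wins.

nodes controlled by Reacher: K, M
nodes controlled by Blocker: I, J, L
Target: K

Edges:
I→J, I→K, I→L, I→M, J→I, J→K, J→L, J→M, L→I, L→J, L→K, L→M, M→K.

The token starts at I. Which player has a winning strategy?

A0 = {K}
A1: add {M} — M (Reacher) has M→K.
A2 = A1; e.g. I (Blocker) can still go to J. Fixed point.
I never enters the attractor, so Blocker can avoid the target forever.

Blocker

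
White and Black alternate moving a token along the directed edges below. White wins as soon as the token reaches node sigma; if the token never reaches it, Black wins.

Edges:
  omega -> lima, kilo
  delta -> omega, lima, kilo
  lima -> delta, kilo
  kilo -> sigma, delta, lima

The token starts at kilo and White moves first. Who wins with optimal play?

Track states (vertex, player-to-move).
A0 = {(sigma,White), (sigma,Black)}
A1: add {(kilo,White)}.
(kilo,White) ∈ A1 ⇒ White forces the target.

White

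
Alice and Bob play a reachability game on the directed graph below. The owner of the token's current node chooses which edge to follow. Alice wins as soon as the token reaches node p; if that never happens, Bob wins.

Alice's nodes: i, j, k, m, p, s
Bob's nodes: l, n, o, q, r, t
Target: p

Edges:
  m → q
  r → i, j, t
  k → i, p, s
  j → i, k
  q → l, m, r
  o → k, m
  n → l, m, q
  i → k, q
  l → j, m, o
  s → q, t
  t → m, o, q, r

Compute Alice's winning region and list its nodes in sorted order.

A0 = {p}
A1: add {k} — k (Alice) has k→p.
A2: add {i, j} — i (Alice) has i→k; j (Alice) has j→k.
A3 = A2; e.g. l (Bob) can still go to m. Fixed point.
Alice's winning region = {i, j, k, p}.

i, j, k, p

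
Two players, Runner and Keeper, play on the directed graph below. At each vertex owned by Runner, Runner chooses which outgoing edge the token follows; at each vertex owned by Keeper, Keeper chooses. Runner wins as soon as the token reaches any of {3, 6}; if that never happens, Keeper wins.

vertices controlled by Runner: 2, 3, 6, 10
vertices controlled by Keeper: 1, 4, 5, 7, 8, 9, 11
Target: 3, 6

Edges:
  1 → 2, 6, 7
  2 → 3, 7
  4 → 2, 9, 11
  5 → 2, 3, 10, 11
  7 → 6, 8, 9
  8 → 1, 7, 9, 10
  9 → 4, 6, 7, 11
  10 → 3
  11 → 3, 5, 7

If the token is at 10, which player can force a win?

A0 = {3, 6}
A1: add {2, 10} — 2 (Runner) has 2→3; 10 (Runner) has 10→3.
A2 = A1; e.g. 1 (Keeper) can still go to 7. Fixed point.
10 ∈ A1, so Runner can force the target.

Runner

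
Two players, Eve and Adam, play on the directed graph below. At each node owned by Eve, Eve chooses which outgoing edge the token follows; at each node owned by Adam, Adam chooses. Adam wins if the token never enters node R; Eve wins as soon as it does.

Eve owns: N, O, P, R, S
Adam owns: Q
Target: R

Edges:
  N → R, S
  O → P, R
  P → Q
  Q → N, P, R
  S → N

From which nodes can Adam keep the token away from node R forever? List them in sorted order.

P, Q

A0 = {R}
A1: add {N, O} — N (Eve) has N→R; O (Eve) has O→R.
A2: add {S} — S (Eve) has S→N.
A3 = A2; e.g. P (Eve) has no edge into A2. Fixed point.
Eve's attractor = {N, O, R, S}; Adam avoids the target exactly from the complement.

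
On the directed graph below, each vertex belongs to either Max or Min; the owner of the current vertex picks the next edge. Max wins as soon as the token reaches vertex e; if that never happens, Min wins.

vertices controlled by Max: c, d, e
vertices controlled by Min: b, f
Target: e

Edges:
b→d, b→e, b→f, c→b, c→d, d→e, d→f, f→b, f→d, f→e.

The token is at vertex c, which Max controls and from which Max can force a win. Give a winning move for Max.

A0 = {e}
A1: add {d} — d (Max) has d→e.
A2: add {c} — c (Max) has c→d.
A3 = A2; e.g. b (Min) can still go to f. Fixed point.
From c, successor d is in the attractor (rank 1); the other successor b is not.

d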